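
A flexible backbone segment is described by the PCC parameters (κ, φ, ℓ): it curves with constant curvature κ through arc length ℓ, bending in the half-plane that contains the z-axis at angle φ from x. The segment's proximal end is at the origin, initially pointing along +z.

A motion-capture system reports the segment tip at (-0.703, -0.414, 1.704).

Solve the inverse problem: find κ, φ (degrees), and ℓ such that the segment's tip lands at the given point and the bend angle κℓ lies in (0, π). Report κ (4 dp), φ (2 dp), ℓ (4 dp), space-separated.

0.4572 210.49 1.9535

ρ = √(x²+y²) = √(-0.703² + -0.414²) = 0.81585
φ = atan2(y, x) mod 360° = atan2(-0.414, -0.703) = 210.4940°
|p|² = ρ² + z² = 0.81585² + 1.704² = 3.56922
κ = 2ρ / |p|² = 2×0.81585 / 3.56922 = 0.45716
θ = 2·atan2(ρ, z) = 2·atan2(0.81585, 1.704) = 0.89306 rad
ℓ = θ/κ = 0.89306/0.45716 = 1.95351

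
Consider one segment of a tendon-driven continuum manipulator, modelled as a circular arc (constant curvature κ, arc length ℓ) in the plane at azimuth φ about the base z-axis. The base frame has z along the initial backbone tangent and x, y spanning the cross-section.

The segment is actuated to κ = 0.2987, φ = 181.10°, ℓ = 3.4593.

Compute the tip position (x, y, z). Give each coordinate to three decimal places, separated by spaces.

-1.633 -0.031 2.876

θ = κ·ℓ = 0.2987 × 3.4593 = 1.03329 rad
ρ = (1 − cos θ)/κ = (1 − 0.51199)/0.2987 = 1.63377
z = sin θ / κ = 0.85899/0.2987 = 2.87576
x = ρ cos φ = 1.63377 × cos(181.10°) = -1.63347
y = ρ sin φ = 1.63377 × sin(181.10°) = -0.03136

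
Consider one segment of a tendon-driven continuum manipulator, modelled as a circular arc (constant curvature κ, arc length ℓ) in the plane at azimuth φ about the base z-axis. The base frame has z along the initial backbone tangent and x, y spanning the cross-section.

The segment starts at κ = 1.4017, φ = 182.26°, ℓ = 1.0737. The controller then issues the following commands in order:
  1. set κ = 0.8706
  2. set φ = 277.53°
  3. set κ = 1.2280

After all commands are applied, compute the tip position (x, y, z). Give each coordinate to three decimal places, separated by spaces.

0.080 -0.606 0.789

initial: κ=1.4017, φ=182.26°, ℓ=1.0737
cmd 1: set κ=0.8706 → (κ,φ,ℓ)=(0.8706,182.26°,1.0737) → tip=(-0.4660,-0.0184,0.9240)
cmd 2: set φ=277.53° → (κ,φ,ℓ)=(0.8706,277.53°,1.0737) → tip=(0.0611,-0.4623,0.9240)
cmd 3: set κ=1.2280 → (κ,φ,ℓ)=(1.2280,277.53°,1.0737) → tip=(0.0801,-0.6058,0.7886)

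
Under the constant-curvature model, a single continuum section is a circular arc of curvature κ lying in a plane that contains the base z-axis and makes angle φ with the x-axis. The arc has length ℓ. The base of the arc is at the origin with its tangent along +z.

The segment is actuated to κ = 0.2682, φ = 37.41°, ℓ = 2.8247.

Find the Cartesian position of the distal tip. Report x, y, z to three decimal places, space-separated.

0.810 0.620 2.562

θ = κ·ℓ = 0.2682 × 2.8247 = 0.75758 rad
ρ = (1 − cos θ)/κ = (1 − 0.72650)/0.2682 = 1.01977
z = sin θ / κ = 0.68717/0.2682 = 2.56215
x = ρ cos φ = 1.01977 × cos(37.41°) = 0.81001
y = ρ sin φ = 1.01977 × sin(37.41°) = 0.61952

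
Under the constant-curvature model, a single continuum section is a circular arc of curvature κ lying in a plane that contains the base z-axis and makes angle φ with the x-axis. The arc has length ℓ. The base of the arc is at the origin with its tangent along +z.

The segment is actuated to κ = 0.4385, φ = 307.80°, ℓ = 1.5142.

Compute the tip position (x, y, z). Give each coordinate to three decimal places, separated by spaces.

0.297 -0.383 1.405

θ = κ·ℓ = 0.4385 × 1.5142 = 0.66398 rad
ρ = (1 − cos θ)/κ = (1 − 0.78755)/0.4385 = 0.48450
z = sin θ / κ = 0.61625/0.4385 = 1.40537
x = ρ cos φ = 0.48450 × cos(307.80°) = 0.29695
y = ρ sin φ = 0.48450 × sin(307.80°) = -0.38283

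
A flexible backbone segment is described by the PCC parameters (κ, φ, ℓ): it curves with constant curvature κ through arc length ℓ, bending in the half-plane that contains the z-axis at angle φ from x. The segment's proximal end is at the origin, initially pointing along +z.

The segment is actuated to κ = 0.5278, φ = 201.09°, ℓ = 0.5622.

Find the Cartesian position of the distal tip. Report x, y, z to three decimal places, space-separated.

-0.077 -0.030 0.554

θ = κ·ℓ = 0.5278 × 0.5622 = 0.29673 rad
ρ = (1 − cos θ)/κ = (1 − 0.95630)/0.5278 = 0.08280
z = sin θ / κ = 0.29239/0.5278 = 0.55399
x = ρ cos φ = 0.08280 × cos(201.09°) = -0.07725
y = ρ sin φ = 0.08280 × sin(201.09°) = -0.02979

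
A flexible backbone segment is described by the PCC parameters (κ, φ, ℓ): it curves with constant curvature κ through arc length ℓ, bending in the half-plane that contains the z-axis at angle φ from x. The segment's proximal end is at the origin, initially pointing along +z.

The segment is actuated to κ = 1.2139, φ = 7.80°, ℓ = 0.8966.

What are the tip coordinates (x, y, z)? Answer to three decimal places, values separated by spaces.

0.438 0.060 0.730

θ = κ·ℓ = 1.2139 × 0.8966 = 1.08838 rad
ρ = (1 − cos θ)/κ = (1 − 0.46392)/1.2139 = 0.44162
z = sin θ / κ = 0.88588/1.2139 = 0.72978
x = ρ cos φ = 0.44162 × cos(7.80°) = 0.43753
y = ρ sin φ = 0.44162 × sin(7.80°) = 0.05993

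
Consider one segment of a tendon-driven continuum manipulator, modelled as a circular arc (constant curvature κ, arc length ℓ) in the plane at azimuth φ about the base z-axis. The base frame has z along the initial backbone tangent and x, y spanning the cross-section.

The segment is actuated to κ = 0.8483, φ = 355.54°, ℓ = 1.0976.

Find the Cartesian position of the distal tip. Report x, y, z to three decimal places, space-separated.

θ = κ·ℓ = 0.8483 × 1.0976 = 0.93109 rad
ρ = (1 − cos θ)/κ = (1 − 0.59696)/0.8483 = 0.47512
z = sin θ / κ = 0.80227/0.8483 = 0.94574
x = ρ cos φ = 0.47512 × cos(355.54°) = 0.47368
y = ρ sin φ = 0.47512 × sin(355.54°) = -0.03695

0.474 -0.037 0.946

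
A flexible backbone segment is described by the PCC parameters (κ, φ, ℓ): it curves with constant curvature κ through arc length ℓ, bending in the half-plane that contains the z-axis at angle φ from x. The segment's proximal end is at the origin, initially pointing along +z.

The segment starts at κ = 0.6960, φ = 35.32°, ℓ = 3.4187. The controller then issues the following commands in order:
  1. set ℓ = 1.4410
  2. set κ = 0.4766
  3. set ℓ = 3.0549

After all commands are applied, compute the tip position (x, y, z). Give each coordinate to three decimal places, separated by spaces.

initial: κ=0.6960, φ=35.32°, ℓ=3.4187
cmd 1: set ℓ=1.4410 → (κ,φ,ℓ)=(0.6960,35.32°,1.4410) → tip=(0.5418,0.3839,1.2113)
cmd 2: set κ=0.4766 → (κ,φ,ℓ)=(0.4766,35.32°,1.4410) → tip=(0.3881,0.2750,1.3304)
cmd 3: set ℓ=3.0549 → (κ,φ,ℓ)=(0.4766,35.32°,3.0549) → tip=(1.5158,1.0741,2.0844)

1.516 1.074 2.084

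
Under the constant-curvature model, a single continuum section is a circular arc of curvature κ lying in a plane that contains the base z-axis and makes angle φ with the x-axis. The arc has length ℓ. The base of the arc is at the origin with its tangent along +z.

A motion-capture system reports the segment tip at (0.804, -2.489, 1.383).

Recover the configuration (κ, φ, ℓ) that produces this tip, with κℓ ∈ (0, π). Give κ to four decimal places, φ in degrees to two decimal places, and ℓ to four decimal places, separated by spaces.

ρ = √(x²+y²) = √(0.804² + -2.489²) = 2.61563
φ = atan2(y, x) mod 360° = atan2(-2.489, 0.804) = 287.9016°
|p|² = ρ² + z² = 2.61563² + 1.383² = 8.75423
κ = 2ρ / |p|² = 2×2.61563 / 8.75423 = 0.59757
θ = 2·atan2(ρ, z) = 2·atan2(2.61563, 1.383) = 2.16884 rad
ℓ = θ/κ = 2.16884/0.59757 = 3.62943

0.5976 287.90 3.6294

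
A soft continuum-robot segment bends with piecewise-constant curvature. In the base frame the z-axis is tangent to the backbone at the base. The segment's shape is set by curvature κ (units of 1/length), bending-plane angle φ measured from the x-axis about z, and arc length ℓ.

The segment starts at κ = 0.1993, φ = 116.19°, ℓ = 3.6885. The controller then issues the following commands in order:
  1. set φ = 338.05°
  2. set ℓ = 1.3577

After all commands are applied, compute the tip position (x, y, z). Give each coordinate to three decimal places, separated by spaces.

0.169 -0.068 1.341

initial: κ=0.1993, φ=116.19°, ℓ=3.6885
cmd 1: set φ=338.05° → (κ,φ,ℓ)=(0.1993,338.05°,3.6885) → tip=(1.2018,-0.4844,3.3652)
cmd 2: set ℓ=1.3577 → (κ,φ,ℓ)=(0.1993,338.05°,1.3577) → tip=(0.1693,-0.0682,1.3412)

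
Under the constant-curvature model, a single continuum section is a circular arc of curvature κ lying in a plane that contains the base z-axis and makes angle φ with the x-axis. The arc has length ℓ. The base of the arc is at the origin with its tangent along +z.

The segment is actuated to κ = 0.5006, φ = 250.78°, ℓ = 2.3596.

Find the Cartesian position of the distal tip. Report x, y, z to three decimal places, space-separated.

-0.408 -1.170 1.848

θ = κ·ℓ = 0.5006 × 2.3596 = 1.18122 rad
ρ = (1 − cos θ)/κ = (1 − 0.37980)/0.5006 = 1.23891
z = sin θ / κ = 0.92507/0.5006 = 1.84792
x = ρ cos φ = 1.23891 × cos(250.78°) = -0.40785
y = ρ sin φ = 1.23891 × sin(250.78°) = -1.16986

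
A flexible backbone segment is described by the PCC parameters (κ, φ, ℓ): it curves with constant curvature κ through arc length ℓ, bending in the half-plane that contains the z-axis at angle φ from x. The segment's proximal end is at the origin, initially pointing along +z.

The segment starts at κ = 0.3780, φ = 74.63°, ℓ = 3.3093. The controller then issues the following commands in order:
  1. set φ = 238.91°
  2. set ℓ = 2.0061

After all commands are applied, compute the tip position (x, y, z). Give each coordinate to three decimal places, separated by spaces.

initial: κ=0.3780, φ=74.63°, ℓ=3.3093
cmd 1: set φ=238.91° → (κ,φ,ℓ)=(0.3780,238.91°,3.3093) → tip=(-0.9365,-1.5531,2.5113)
cmd 2: set ℓ=2.0061 → (κ,φ,ℓ)=(0.3780,238.91°,2.0061) → tip=(-0.3743,-0.6207,1.8193)

-0.374 -0.621 1.819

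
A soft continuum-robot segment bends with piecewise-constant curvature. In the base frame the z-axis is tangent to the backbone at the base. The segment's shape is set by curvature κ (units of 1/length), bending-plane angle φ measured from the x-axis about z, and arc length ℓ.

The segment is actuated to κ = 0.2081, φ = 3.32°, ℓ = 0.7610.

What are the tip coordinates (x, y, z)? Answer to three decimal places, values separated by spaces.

0.060 0.003 0.758

θ = κ·ℓ = 0.2081 × 0.7610 = 0.15836 rad
ρ = (1 − cos θ)/κ = (1 − 0.98749)/0.2081 = 0.06013
z = sin θ / κ = 0.15770/0.2081 = 0.75782
x = ρ cos φ = 0.06013 × cos(3.32°) = 0.06003
y = ρ sin φ = 0.06013 × sin(3.32°) = 0.00348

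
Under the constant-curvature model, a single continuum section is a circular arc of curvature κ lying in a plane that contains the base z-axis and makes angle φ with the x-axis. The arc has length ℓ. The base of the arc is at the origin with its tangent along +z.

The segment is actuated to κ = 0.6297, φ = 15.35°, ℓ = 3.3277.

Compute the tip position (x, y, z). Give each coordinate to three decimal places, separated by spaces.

θ = κ·ℓ = 0.6297 × 3.3277 = 2.09545 rad
ρ = (1 − cos θ)/κ = (1 − -0.50092)/0.6297 = 2.38354
z = sin θ / κ = 0.86550/0.6297 = 1.37446
x = ρ cos φ = 2.38354 × cos(15.35°) = 2.29851
y = ρ sin φ = 2.38354 × sin(15.35°) = 0.63096

2.299 0.631 1.374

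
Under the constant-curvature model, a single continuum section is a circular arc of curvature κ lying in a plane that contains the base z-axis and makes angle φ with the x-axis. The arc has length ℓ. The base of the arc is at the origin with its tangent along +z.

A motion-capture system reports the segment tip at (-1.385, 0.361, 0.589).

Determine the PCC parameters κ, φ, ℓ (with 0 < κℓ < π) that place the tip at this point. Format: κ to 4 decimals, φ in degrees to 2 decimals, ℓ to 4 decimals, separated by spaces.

ρ = √(x²+y²) = √(-1.385² + 0.361²) = 1.43127
φ = atan2(y, x) mod 360° = atan2(0.361, -1.385) = 165.3909°
|p|² = ρ² + z² = 1.43127² + 0.589² = 2.39547
κ = 2ρ / |p|² = 2×1.43127 / 2.39547 = 1.19499
θ = 2·atan2(ρ, z) = 2·atan2(1.43127, 0.589) = 2.36079 rad
ℓ = θ/κ = 2.36079/1.19499 = 1.97558

1.1950 165.39 1.9756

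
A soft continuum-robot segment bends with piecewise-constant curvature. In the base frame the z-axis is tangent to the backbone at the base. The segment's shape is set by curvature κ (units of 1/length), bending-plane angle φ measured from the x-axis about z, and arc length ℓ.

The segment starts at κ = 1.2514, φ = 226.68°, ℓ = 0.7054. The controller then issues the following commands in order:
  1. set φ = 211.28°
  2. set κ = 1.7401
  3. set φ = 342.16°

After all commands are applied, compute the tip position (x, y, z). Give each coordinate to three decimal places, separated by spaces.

initial: κ=1.2514, φ=226.68°, ℓ=0.7054
cmd 1: set φ=211.28° → (κ,φ,ℓ)=(1.2514,211.28°,0.7054) → tip=(-0.2492,-0.1514,0.6173)
cmd 2: set κ=1.7401 → (κ,φ,ℓ)=(1.7401,211.28°,0.7054) → tip=(-0.3258,-0.1979,0.5411)
cmd 3: set φ=342.16° → (κ,φ,ℓ)=(1.7401,342.16°,0.7054) → tip=(0.3629,-0.1168,0.5411)

0.363 -0.117 0.541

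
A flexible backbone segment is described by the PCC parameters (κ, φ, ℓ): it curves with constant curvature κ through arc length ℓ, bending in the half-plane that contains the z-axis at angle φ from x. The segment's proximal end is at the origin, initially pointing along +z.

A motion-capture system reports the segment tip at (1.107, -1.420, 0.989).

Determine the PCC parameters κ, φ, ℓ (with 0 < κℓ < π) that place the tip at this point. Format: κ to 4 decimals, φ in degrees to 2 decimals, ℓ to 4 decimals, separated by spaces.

ρ = √(x²+y²) = √(1.107² + -1.420²) = 1.80051
φ = atan2(y, x) mod 360° = atan2(-1.420, 1.107) = 307.9392°
|p|² = ρ² + z² = 1.80051² + 0.989² = 4.21997
κ = 2ρ / |p|² = 2×1.80051 / 4.21997 = 0.85333
θ = 2·atan2(ρ, z) = 2·atan2(1.80051, 0.989) = 2.13700 rad
ℓ = θ/κ = 2.13700/0.85333 = 2.50431

0.8533 307.94 2.5043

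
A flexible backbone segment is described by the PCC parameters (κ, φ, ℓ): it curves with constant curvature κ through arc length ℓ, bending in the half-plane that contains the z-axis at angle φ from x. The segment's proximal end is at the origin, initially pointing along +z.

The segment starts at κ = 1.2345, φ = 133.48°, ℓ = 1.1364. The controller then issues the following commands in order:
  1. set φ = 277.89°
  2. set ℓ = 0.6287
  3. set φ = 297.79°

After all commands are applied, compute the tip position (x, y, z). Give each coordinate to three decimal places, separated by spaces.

0.108 -0.205 0.567

initial: κ=1.2345, φ=133.48°, ℓ=1.1364
cmd 1: set φ=277.89° → (κ,φ,ℓ)=(1.2345,277.89°,1.1364) → tip=(0.0926,-0.6683,0.7987)
cmd 2: set ℓ=0.6287 → (κ,φ,ℓ)=(1.2345,277.89°,0.6287) → tip=(0.0318,-0.2298,0.5675)
cmd 3: set φ=297.79° → (κ,φ,ℓ)=(1.2345,297.79°,0.6287) → tip=(0.1082,-0.2052,0.5675)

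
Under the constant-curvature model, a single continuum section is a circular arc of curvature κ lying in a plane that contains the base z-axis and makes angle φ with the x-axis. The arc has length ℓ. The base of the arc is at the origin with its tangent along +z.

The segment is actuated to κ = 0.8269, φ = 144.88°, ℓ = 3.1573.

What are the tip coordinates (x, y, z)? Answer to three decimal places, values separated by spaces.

-1.842 1.296 0.612

θ = κ·ℓ = 0.8269 × 3.1573 = 2.61077 rad
ρ = (1 − cos θ)/κ = (1 − -0.86239)/0.8269 = 2.25226
z = sin θ / κ = 0.50624/0.8269 = 0.61222
x = ρ cos φ = 2.25226 × cos(144.88°) = -1.84223
y = ρ sin φ = 2.25226 × sin(144.88°) = 1.29570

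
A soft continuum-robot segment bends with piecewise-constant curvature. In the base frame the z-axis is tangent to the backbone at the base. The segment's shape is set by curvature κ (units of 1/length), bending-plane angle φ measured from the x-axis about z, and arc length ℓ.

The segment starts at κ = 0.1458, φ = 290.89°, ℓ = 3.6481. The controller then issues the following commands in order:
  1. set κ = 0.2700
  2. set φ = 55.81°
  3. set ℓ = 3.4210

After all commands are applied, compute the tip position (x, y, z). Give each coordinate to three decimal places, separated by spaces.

initial: κ=0.1458, φ=290.89°, ℓ=3.6481
cmd 1: set κ=0.2700 → (κ,φ,ℓ)=(0.2700,290.89°,3.6481) → tip=(0.5905,-1.5472,3.0862)
cmd 2: set φ=55.81° → (κ,φ,ℓ)=(0.2700,55.81°,3.6481) → tip=(0.9306,1.3698,3.0862)
cmd 3: set ℓ=3.4210 → (κ,φ,ℓ)=(0.2700,55.81°,3.4210) → tip=(0.8265,1.2166,2.9549)

0.826 1.217 2.955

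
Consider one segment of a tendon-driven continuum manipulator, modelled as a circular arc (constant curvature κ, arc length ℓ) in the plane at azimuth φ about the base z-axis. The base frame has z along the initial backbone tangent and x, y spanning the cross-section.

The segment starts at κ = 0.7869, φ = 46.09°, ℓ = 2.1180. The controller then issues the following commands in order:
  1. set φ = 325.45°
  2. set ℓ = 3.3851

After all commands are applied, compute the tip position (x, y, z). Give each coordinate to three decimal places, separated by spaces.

initial: κ=0.7869, φ=46.09°, ℓ=2.1180
cmd 1: set φ=325.45° → (κ,φ,ℓ)=(0.7869,325.45°,2.1180) → tip=(1.1469,-0.7897,1.2650)
cmd 2: set ℓ=3.3851 → (κ,φ,ℓ)=(0.7869,325.45°,3.3851) → tip=(1.9761,-1.3607,0.5844)

1.976 -1.361 0.584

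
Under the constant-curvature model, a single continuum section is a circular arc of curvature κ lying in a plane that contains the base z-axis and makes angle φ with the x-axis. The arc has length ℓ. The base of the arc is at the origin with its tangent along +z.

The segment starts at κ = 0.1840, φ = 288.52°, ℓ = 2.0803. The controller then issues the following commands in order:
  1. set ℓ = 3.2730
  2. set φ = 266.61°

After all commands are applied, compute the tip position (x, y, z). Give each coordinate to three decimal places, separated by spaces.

initial: κ=0.1840, φ=288.52°, ℓ=2.0803
cmd 1: set ℓ=3.2730 → (κ,φ,ℓ)=(0.1840,288.52°,3.2730) → tip=(0.3037,-0.9066,3.0787)
cmd 2: set φ=266.61° → (κ,φ,ℓ)=(0.1840,266.61°,3.2730) → tip=(-0.0565,-0.9545,3.0787)

-0.057 -0.954 3.079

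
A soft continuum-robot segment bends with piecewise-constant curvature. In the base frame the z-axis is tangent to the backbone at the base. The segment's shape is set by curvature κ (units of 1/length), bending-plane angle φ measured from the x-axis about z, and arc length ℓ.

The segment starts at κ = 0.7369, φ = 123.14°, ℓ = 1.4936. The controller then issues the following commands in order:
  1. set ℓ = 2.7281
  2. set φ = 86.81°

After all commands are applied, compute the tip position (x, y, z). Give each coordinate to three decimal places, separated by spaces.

0.108 1.931 1.228

initial: κ=0.7369, φ=123.14°, ℓ=1.4936
cmd 1: set ℓ=2.7281 → (κ,φ,ℓ)=(0.7369,123.14°,2.7281) → tip=(-1.0576,1.6198,1.2280)
cmd 2: set φ=86.81° → (κ,φ,ℓ)=(0.7369,86.81°,2.7281) → tip=(0.1076,1.9315,1.2280)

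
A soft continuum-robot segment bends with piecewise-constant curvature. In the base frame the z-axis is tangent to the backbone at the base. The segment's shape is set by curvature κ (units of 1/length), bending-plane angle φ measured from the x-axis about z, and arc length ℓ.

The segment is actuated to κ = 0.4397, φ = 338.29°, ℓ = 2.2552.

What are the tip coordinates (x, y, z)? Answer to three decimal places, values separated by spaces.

0.956 -0.381 1.903

θ = κ·ℓ = 0.4397 × 2.2552 = 0.99161 rad
ρ = (1 − cos θ)/κ = (1 − 0.54734)/0.4397 = 1.02947
z = sin θ / κ = 0.83691/0.4397 = 1.90336
x = ρ cos φ = 1.02947 × cos(338.29°) = 0.95645
y = ρ sin φ = 1.02947 × sin(338.29°) = -0.38081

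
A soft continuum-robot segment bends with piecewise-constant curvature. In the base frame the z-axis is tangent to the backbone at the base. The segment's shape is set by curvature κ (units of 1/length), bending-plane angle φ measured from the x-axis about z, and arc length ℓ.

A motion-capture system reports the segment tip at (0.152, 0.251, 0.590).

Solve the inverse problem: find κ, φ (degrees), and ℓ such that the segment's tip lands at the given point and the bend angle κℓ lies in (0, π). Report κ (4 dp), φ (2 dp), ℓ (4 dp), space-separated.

ρ = √(x²+y²) = √(0.152² + 0.251²) = 0.29344
φ = atan2(y, x) mod 360° = atan2(0.251, 0.152) = 58.8018°
|p|² = ρ² + z² = 0.29344² + 0.590² = 0.43420
κ = 2ρ / |p|² = 2×0.29344 / 0.43420 = 1.35160
θ = 2·atan2(ρ, z) = 2·atan2(0.29344, 0.590) = 0.92305 rad
ℓ = θ/κ = 0.92305/1.35160 = 0.68293

1.3516 58.80 0.6829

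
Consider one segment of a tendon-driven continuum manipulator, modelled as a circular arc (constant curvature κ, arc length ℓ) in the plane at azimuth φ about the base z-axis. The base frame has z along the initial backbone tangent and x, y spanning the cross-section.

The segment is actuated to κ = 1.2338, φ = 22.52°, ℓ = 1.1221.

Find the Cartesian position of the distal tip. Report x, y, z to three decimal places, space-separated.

0.610 0.253 0.796

θ = κ·ℓ = 1.2338 × 1.1221 = 1.38445 rad
ρ = (1 − cos θ)/κ = (1 − 0.18527)/1.2338 = 0.66034
z = sin θ / κ = 0.98269/1.2338 = 0.79647
x = ρ cos φ = 0.66034 × cos(22.52°) = 0.60999
y = ρ sin φ = 0.66034 × sin(22.52°) = 0.25291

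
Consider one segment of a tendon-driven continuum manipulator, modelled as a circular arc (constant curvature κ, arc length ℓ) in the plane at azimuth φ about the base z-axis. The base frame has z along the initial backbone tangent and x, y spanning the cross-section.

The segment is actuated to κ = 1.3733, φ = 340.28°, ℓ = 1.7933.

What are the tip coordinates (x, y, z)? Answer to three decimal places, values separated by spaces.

θ = κ·ℓ = 1.3733 × 1.7933 = 2.46274 rad
ρ = (1 − cos θ)/κ = (1 − -0.77829)/1.3733 = 1.29490
z = sin θ / κ = 0.62790/1.3733 = 0.45722
x = ρ cos φ = 1.29490 × cos(340.28°) = 1.21896
y = ρ sin φ = 1.29490 × sin(340.28°) = -0.43693

1.219 -0.437 0.457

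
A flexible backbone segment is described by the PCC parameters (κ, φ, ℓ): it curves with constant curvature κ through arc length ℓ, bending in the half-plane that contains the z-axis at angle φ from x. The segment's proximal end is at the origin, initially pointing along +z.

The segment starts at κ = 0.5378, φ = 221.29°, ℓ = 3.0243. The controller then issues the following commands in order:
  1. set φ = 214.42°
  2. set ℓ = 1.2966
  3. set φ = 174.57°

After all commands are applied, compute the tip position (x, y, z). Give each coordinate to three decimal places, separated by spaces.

-0.432 0.041 1.194

initial: κ=0.5378, φ=221.29°, ℓ=3.0243
cmd 1: set φ=214.42° → (κ,φ,ℓ)=(0.5378,214.42°,3.0243) → tip=(-1.6192,-1.1095,1.8565)
cmd 2: set ℓ=1.2966 → (κ,φ,ℓ)=(0.5378,214.42°,1.2966) → tip=(-0.3580,-0.2453,1.1940)
cmd 3: set φ=174.57° → (κ,φ,ℓ)=(0.5378,174.57°,1.2966) → tip=(-0.4321,0.0411,1.1940)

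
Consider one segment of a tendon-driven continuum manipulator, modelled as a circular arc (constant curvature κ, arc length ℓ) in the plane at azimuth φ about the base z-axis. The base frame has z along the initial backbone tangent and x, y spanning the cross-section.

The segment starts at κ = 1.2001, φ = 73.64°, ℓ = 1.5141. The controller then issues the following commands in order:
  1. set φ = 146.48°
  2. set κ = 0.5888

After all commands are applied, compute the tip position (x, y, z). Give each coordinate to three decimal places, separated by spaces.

initial: κ=1.2001, φ=73.64°, ℓ=1.5141
cmd 1: set φ=146.48° → (κ,φ,ℓ)=(1.2001,146.48°,1.5141) → tip=(-0.8640,0.5723,0.8081)
cmd 2: set κ=0.5888 → (κ,φ,ℓ)=(0.5888,146.48°,1.5141) → tip=(-0.5264,0.3487,1.3214)

-0.526 0.349 1.321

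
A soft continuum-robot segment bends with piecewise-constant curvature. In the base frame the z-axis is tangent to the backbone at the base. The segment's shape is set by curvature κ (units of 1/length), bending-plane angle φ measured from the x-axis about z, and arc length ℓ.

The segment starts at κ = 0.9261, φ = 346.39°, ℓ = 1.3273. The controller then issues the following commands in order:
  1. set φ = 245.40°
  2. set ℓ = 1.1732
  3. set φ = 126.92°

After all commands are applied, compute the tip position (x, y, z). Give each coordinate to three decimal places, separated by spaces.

-0.347 0.461 0.956

initial: κ=0.9261, φ=346.39°, ℓ=1.3273
cmd 1: set φ=245.40° → (κ,φ,ℓ)=(0.9261,245.40°,1.3273) → tip=(-0.2989,-0.6529,1.0174)
cmd 2: set ℓ=1.1732 → (κ,φ,ℓ)=(0.9261,245.40°,1.1732) → tip=(-0.2402,-0.5247,0.9556)
cmd 3: set φ=126.92° → (κ,φ,ℓ)=(0.9261,126.92°,1.1732) → tip=(-0.3466,0.4613,0.9556)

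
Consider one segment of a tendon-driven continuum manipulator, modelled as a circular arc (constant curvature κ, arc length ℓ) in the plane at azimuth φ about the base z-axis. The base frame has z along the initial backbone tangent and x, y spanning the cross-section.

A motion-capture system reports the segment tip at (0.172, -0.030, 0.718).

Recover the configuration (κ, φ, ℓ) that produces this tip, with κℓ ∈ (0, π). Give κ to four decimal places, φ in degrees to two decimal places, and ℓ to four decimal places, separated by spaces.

0.6395 350.11 0.7460

ρ = √(x²+y²) = √(0.172² + -0.030²) = 0.17460
φ = atan2(y, x) mod 360° = atan2(-0.030, 0.172) = 350.1061°
|p|² = ρ² + z² = 0.17460² + 0.718² = 0.54601
κ = 2ρ / |p|² = 2×0.17460 / 0.54601 = 0.63954
θ = 2·atan2(ρ, z) = 2·atan2(0.17460, 0.718) = 0.47708 rad
ℓ = θ/κ = 0.47708/0.63954 = 0.74598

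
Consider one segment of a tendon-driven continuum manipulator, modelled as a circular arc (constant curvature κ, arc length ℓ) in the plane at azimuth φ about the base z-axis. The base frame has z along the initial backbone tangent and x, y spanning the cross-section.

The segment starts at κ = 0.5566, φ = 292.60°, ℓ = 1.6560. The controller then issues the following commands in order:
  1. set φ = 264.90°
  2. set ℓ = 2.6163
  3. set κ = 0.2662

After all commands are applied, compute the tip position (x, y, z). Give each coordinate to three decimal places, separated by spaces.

initial: κ=0.5566, φ=292.60°, ℓ=1.6560
cmd 1: set φ=264.90° → (κ,φ,ℓ)=(0.5566,264.90°,1.6560) → tip=(-0.0632,-0.7079,1.4313)
cmd 2: set ℓ=2.6163 → (κ,φ,ℓ)=(0.5566,264.90°,2.6163) → tip=(-0.1415,-1.5849,1.7848)
cmd 3: set κ=0.2662 → (κ,φ,ℓ)=(0.2662,264.90°,2.6163) → tip=(-0.0778,-0.8714,2.4099)

-0.078 -0.871 2.410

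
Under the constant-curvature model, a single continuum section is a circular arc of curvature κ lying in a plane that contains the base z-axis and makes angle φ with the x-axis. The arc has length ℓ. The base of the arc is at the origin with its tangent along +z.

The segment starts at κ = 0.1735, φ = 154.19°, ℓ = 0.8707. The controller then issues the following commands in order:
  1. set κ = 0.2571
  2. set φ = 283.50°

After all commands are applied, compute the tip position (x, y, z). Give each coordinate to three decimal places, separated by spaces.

0.023 -0.094 0.863

initial: κ=0.1735, φ=154.19°, ℓ=0.8707
cmd 1: set κ=0.2571 → (κ,φ,ℓ)=(0.2571,154.19°,0.8707) → tip=(-0.0874,0.0423,0.8634)
cmd 2: set φ=283.50° → (κ,φ,ℓ)=(0.2571,283.50°,0.8707) → tip=(0.0227,-0.0944,0.8634)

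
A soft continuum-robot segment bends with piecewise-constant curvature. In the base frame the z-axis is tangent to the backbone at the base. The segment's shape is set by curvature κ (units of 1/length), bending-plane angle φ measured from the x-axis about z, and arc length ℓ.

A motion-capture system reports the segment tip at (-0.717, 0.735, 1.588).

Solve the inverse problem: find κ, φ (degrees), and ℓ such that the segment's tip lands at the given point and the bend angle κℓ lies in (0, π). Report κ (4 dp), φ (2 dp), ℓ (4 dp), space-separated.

ρ = √(x²+y²) = √(-0.717² + 0.735²) = 1.02680
φ = atan2(y, x) mod 360° = atan2(0.735, -0.717) = 134.2898°
|p|² = ρ² + z² = 1.02680² + 1.588² = 3.57606
κ = 2ρ / |p|² = 2×1.02680 / 3.57606 = 0.57426
θ = 2·atan2(ρ, z) = 2·atan2(1.02680, 1.588) = 1.14796 rad
ℓ = θ/κ = 1.14796/0.57426 = 1.99902

0.5743 134.29 1.9990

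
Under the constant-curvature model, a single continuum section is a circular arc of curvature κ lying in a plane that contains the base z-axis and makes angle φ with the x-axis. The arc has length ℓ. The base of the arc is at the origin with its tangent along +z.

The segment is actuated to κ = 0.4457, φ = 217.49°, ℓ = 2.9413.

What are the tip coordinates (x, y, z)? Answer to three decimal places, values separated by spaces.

-1.323 -1.015 2.168

θ = κ·ℓ = 0.4457 × 2.9413 = 1.31094 rad
ρ = (1 − cos θ)/κ = (1 − 0.25694)/0.4457 = 1.66717
z = sin θ / κ = 0.96643/0.4457 = 2.16833
x = ρ cos φ = 1.66717 × cos(217.49°) = -1.32283
y = ρ sin φ = 1.66717 × sin(217.49°) = -1.01468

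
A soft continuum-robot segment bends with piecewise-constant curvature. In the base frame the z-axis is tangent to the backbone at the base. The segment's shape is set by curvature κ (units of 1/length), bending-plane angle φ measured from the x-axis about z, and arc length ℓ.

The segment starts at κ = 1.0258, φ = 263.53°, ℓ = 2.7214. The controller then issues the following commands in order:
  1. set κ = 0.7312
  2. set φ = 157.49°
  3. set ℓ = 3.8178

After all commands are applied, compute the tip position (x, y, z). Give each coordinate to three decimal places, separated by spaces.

-2.450 1.015 0.469

initial: κ=1.0258, φ=263.53°, ℓ=2.7214
cmd 1: set κ=0.7312 → (κ,φ,ℓ)=(0.7312,263.53°,2.7214) → tip=(-0.2168,-1.9119,1.2493)
cmd 2: set φ=157.49° → (κ,φ,ℓ)=(0.7312,157.49°,2.7214) → tip=(-1.7775,0.7366,1.2493)
cmd 3: set ℓ=3.8178 → (κ,φ,ℓ)=(0.7312,157.49°,3.8178) → tip=(-2.4502,1.0154,0.4690)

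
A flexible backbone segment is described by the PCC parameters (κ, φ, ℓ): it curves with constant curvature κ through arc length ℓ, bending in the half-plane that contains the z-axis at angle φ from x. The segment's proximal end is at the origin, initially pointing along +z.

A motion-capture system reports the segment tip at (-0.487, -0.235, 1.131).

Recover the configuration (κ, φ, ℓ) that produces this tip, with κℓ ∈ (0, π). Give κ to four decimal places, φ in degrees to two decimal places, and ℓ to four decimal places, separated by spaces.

ρ = √(x²+y²) = √(-0.487² + -0.235²) = 0.54073
φ = atan2(y, x) mod 360° = atan2(-0.235, -0.487) = 205.7595°
|p|² = ρ² + z² = 0.54073² + 1.131² = 1.57156
κ = 2ρ / |p|² = 2×0.54073 / 1.57156 = 0.68815
θ = 2·atan2(ρ, z) = 2·atan2(0.54073, 1.131) = 0.89195 rad
ℓ = θ/κ = 0.89195/0.68815 = 1.29616

0.6882 205.76 1.2962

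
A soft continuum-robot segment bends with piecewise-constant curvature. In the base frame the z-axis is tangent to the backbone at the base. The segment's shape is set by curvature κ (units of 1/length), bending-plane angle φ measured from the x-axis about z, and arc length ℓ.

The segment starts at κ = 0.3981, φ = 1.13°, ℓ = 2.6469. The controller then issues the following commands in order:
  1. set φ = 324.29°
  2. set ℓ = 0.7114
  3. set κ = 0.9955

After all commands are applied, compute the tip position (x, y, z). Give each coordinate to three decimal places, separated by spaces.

initial: κ=0.3981, φ=1.13°, ℓ=2.6469
cmd 1: set φ=324.29° → (κ,φ,ℓ)=(0.3981,324.29°,2.6469) → tip=(1.0314,-0.7414,2.1836)
cmd 2: set ℓ=0.7114 → (κ,φ,ℓ)=(0.3981,324.29°,0.7114) → tip=(0.0813,-0.0584,0.7019)
cmd 3: set κ=0.9955 → (κ,φ,ℓ)=(0.9955,324.29°,0.7114) → tip=(0.1961,-0.1410,0.6534)

0.196 -0.141 0.653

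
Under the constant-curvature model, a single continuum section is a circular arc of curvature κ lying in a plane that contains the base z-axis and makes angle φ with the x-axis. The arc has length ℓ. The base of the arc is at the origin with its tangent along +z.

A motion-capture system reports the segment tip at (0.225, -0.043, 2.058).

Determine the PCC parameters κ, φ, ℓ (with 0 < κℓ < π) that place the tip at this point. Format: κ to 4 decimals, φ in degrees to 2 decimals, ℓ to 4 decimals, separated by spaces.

0.1068 349.18 2.0750

ρ = √(x²+y²) = √(0.225² + -0.043²) = 0.22907
φ = atan2(y, x) mod 360° = atan2(-0.043, 0.225) = 349.1806°
|p|² = ρ² + z² = 0.22907² + 2.058² = 4.28784
κ = 2ρ / |p|² = 2×0.22907 / 4.28784 = 0.10685
θ = 2·atan2(ρ, z) = 2·atan2(0.22907, 2.058) = 0.22170 rad
ℓ = θ/κ = 0.22170/0.10685 = 2.07496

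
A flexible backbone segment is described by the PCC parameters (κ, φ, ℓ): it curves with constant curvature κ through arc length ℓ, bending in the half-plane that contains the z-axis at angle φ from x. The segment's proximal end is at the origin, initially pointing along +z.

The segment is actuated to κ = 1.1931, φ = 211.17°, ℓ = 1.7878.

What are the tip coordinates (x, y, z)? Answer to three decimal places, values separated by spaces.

θ = κ·ℓ = 1.1931 × 1.7878 = 2.13302 rad
ρ = (1 − cos θ)/κ = (1 − -0.53307)/1.1931 = 1.28495
z = sin θ / κ = 0.84607/1.1931 = 0.70914
x = ρ cos φ = 1.28495 × cos(211.17°) = -1.09945
y = ρ sin φ = 1.28495 × sin(211.17°) = -0.66506

-1.099 -0.665 0.709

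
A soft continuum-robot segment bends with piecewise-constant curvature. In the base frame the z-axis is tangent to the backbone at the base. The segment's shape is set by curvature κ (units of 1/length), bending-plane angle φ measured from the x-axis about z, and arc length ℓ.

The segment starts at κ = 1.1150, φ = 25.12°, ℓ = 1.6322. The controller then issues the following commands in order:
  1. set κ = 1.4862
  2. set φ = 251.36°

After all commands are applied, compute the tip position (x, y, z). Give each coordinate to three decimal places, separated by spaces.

-0.377 -1.119 0.442

initial: κ=1.1150, φ=25.12°, ℓ=1.6322
cmd 1: set κ=1.4862 → (κ,φ,ℓ)=(1.4862,25.12°,1.6322) → tip=(1.0689,0.5012,0.4416)
cmd 2: set φ=251.36° → (κ,φ,ℓ)=(1.4862,251.36°,1.6322) → tip=(-0.3773,-1.1186,0.4416)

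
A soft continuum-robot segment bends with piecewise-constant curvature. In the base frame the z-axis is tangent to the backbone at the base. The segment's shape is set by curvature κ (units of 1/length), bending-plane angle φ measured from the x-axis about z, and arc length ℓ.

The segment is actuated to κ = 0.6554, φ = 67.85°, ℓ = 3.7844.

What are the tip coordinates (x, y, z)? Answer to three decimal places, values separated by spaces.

1.029 2.528 0.937

θ = κ·ℓ = 0.6554 × 3.7844 = 2.48030 rad
ρ = (1 − cos θ)/κ = (1 − -0.78920)/0.6554 = 2.72993
z = sin θ / κ = 0.61414/0.6554 = 0.93705
x = ρ cos φ = 2.72993 × cos(67.85°) = 1.02927
y = ρ sin φ = 2.72993 × sin(67.85°) = 2.52846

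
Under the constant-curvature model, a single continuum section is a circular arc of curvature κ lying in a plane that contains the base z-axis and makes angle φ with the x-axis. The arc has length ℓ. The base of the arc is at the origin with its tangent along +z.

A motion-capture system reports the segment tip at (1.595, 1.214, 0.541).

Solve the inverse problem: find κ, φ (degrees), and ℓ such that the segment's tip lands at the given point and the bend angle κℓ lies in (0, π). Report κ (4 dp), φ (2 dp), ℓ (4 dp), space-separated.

0.9300 37.28 2.8110

ρ = √(x²+y²) = √(1.595² + 1.214²) = 2.00445
φ = atan2(y, x) mod 360° = atan2(1.214, 1.595) = 37.2758°
|p|² = ρ² + z² = 2.00445² + 0.541² = 4.31050
κ = 2ρ / |p|² = 2×2.00445 / 4.31050 = 0.93003
θ = 2·atan2(ρ, z) = 2·atan2(2.00445, 0.541) = 2.61436 rad
ℓ = θ/κ = 2.61436/0.93003 = 2.81104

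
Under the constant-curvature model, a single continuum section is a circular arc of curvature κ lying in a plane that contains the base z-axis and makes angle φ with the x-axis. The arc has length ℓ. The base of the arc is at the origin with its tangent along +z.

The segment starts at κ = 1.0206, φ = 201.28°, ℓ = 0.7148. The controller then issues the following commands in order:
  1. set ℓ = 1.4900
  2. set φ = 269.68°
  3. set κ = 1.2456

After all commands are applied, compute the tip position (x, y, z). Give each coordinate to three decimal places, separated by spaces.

-0.006 -1.029 0.770

initial: κ=1.0206, φ=201.28°, ℓ=0.7148
cmd 1: set ℓ=1.4900 → (κ,φ,ℓ)=(1.0206,201.28°,1.4900) → tip=(-0.8673,-0.3378,0.9786)
cmd 2: set φ=269.68° → (κ,φ,ℓ)=(1.0206,269.68°,1.4900) → tip=(-0.0052,-0.9307,0.9786)
cmd 3: set κ=1.2456 → (κ,φ,ℓ)=(1.2456,269.68°,1.4900) → tip=(-0.0057,-1.0286,0.7704)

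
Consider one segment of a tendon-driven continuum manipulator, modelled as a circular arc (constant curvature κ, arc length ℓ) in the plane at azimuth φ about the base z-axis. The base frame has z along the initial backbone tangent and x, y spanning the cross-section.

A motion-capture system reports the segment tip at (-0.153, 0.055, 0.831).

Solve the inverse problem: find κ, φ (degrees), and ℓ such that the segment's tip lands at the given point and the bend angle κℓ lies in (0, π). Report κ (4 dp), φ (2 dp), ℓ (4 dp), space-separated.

0.4535 160.23 0.8520

ρ = √(x²+y²) = √(-0.153² + 0.055²) = 0.16259
φ = atan2(y, x) mod 360° = atan2(0.055, -0.153) = 160.2276°
|p|² = ρ² + z² = 0.16259² + 0.831² = 0.71699
κ = 2ρ / |p|² = 2×0.16259 / 0.71699 = 0.45352
θ = 2·atan2(ρ, z) = 2·atan2(0.16259, 0.831) = 0.38642 rad
ℓ = θ/κ = 0.38642/0.45352 = 0.85205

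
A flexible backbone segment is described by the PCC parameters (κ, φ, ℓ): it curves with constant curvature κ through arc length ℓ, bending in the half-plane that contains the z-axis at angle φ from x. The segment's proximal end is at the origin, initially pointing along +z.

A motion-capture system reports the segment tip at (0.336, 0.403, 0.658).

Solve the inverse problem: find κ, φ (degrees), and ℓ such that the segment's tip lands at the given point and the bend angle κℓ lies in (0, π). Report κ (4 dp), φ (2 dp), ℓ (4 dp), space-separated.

ρ = √(x²+y²) = √(0.336² + 0.403²) = 0.52470
φ = atan2(y, x) mod 360° = atan2(0.403, 0.336) = 50.1804°
|p|² = ρ² + z² = 0.52470² + 0.658² = 0.70827
κ = 2ρ / |p|² = 2×0.52470 / 0.70827 = 1.48163
θ = 2·atan2(ρ, z) = 2·atan2(0.52470, 0.658) = 1.34632 rad
ℓ = θ/κ = 1.34632/1.48163 = 0.90868

1.4816 50.18 0.9087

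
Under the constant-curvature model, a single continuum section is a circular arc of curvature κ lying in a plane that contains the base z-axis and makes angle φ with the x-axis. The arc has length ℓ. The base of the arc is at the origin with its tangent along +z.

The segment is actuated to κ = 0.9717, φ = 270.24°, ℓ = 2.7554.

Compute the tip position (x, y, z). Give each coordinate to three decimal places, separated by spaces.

0.008 -1.949 0.461

θ = κ·ℓ = 0.9717 × 2.7554 = 2.67742 rad
ρ = (1 − cos θ)/κ = (1 − -0.89419)/0.9717 = 1.94936
z = sin θ / κ = 0.44768/0.9717 = 0.46072
x = ρ cos φ = 1.94936 × cos(270.24°) = 0.00817
y = ρ sin φ = 1.94936 × sin(270.24°) = -1.94934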